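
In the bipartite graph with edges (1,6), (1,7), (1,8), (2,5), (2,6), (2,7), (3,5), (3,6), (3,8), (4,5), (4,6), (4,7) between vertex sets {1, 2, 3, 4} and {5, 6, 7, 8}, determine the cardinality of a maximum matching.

Step 1: List the neighbors of each left vertex:
  1: 6, 7, 8
  2: 5, 6, 7
  3: 5, 6, 8
  4: 5, 6, 7

Step 2: Greedily match left vertices, then look for augmenting paths:
  Match 1 -- 6
  Match 2 -- 5
  Match 3 -- 8
  Match 4 -- 7
  No augmenting path remains.

Step 3: Verify this is maximum:
  Matching size 4 = min(|L|, |R|) = min(4, 4), which is an upper bound, so this matching is maximum.

Maximum matching: {(1,6), (2,5), (3,8), (4,7)}
Size: 4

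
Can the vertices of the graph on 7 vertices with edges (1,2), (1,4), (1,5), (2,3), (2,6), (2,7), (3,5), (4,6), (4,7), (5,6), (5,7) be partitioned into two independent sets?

Step 1: Attempt 2-coloring using BFS:
  Start at vertex 1, assign color 0
  Color vertex 2 with color 1 (neighbor of 1)
  Color vertex 4 with color 1 (neighbor of 1)
  Color vertex 5 with color 1 (neighbor of 1)
  Color vertex 3 with color 0 (neighbor of 2)
  Color vertex 6 with color 0 (neighbor of 2)
  Color vertex 7 with color 0 (neighbor of 2)

Step 2: 2-coloring succeeded. No conflicts found.
  Set A (color 0): {1, 3, 6, 7}
  Set B (color 1): {2, 4, 5}

The graph is bipartite with partition {1, 3, 6, 7}, {2, 4, 5}.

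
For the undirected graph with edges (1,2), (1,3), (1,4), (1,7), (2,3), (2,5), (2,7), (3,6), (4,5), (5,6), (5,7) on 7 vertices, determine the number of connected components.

Step 1: Build adjacency list from edges:
  1: 2, 3, 4, 7
  2: 1, 3, 5, 7
  3: 1, 2, 6
  4: 1, 5
  5: 2, 4, 6, 7
  6: 3, 5
  7: 1, 2, 5

Step 2: Run BFS/DFS from vertex 1:
  Visited: {1, 2, 3, 4, 7, 5, 6}
  Reached 7 of 7 vertices

Step 3: All 7 vertices reached from vertex 1, so the graph is connected.
Number of connected components: 1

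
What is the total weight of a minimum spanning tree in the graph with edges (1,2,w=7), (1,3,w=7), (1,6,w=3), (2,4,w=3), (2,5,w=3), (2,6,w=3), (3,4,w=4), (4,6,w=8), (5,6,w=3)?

Apply Kruskal's algorithm (sort edges by weight, add if no cycle):

Sorted edges by weight:
  (1,6) w=3
  (2,4) w=3
  (2,6) w=3
  (2,5) w=3
  (5,6) w=3
  (3,4) w=4
  (1,2) w=7
  (1,3) w=7
  (4,6) w=8

Add edge (1,6) w=3 -- no cycle. Running total: 3
Add edge (2,4) w=3 -- no cycle. Running total: 6
Add edge (2,6) w=3 -- no cycle. Running total: 9
Add edge (2,5) w=3 -- no cycle. Running total: 12
Skip edge (5,6) w=3 -- would create cycle
Add edge (3,4) w=4 -- no cycle. Running total: 16

MST edges: (1,6,w=3), (2,4,w=3), (2,6,w=3), (2,5,w=3), (3,4,w=4)
Total MST weight: 3 + 3 + 3 + 3 + 4 = 16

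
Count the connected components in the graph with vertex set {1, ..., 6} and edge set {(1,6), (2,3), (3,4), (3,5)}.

Step 1: Build adjacency list from edges:
  1: 6
  2: 3
  3: 2, 4, 5
  4: 3
  5: 3
  6: 1

Step 2: Run BFS/DFS from vertex 1:
  Visited: {1, 6}
  Reached 2 of 6 vertices

Step 3: Only 2 of 6 vertices reached. Graph is disconnected.
Connected components: {1, 6}, {2, 3, 4, 5}
Number of connected components: 2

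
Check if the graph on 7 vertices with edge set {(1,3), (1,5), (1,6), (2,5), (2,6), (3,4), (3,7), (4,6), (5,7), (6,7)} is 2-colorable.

Step 1: Attempt 2-coloring using BFS:
  Start at vertex 1, assign color 0
  Color vertex 3 with color 1 (neighbor of 1)
  Color vertex 5 with color 1 (neighbor of 1)
  Color vertex 6 with color 1 (neighbor of 1)
  Color vertex 4 with color 0 (neighbor of 3)
  Color vertex 7 with color 0 (neighbor of 3)
  Color vertex 2 with color 0 (neighbor of 5)

Step 2: 2-coloring succeeded. No conflicts found.
  Set A (color 0): {1, 2, 4, 7}
  Set B (color 1): {3, 5, 6}

The graph is bipartite with partition {1, 2, 4, 7}, {3, 5, 6}.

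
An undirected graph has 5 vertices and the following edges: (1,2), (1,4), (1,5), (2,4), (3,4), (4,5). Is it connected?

Step 1: Build adjacency list from edges:
  1: 2, 4, 5
  2: 1, 4
  3: 4
  4: 1, 2, 3, 5
  5: 1, 4

Step 2: Run BFS/DFS from vertex 1:
  Visited: {1, 2, 4, 5, 3}
  Reached 5 of 5 vertices

Step 3: All 5 vertices reached from vertex 1, so the graph is connected.
Answer: Yes, the graph is connected.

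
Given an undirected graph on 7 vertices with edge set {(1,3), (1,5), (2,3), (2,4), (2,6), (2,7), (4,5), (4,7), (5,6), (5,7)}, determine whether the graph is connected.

Step 1: Build adjacency list from edges:
  1: 3, 5
  2: 3, 4, 6, 7
  3: 1, 2
  4: 2, 5, 7
  5: 1, 4, 6, 7
  6: 2, 5
  7: 2, 4, 5

Step 2: Run BFS/DFS from vertex 1:
  Visited: {1, 3, 5, 2, 4, 6, 7}
  Reached 7 of 7 vertices

Step 3: All 7 vertices reached from vertex 1, so the graph is connected.
Answer: Yes, the graph is connected.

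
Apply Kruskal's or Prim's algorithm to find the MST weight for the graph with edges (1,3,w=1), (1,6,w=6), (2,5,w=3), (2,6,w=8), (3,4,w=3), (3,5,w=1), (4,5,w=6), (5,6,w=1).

Apply Kruskal's algorithm (sort edges by weight, add if no cycle):

Sorted edges by weight:
  (1,3) w=1
  (3,5) w=1
  (5,6) w=1
  (2,5) w=3
  (3,4) w=3
  (1,6) w=6
  (4,5) w=6
  (2,6) w=8

Add edge (1,3) w=1 -- no cycle. Running total: 1
Add edge (3,5) w=1 -- no cycle. Running total: 2
Add edge (5,6) w=1 -- no cycle. Running total: 3
Add edge (2,5) w=3 -- no cycle. Running total: 6
Add edge (3,4) w=3 -- no cycle. Running total: 9

MST edges: (1,3,w=1), (3,5,w=1), (5,6,w=1), (2,5,w=3), (3,4,w=3)
Total MST weight: 1 + 1 + 1 + 3 + 3 = 9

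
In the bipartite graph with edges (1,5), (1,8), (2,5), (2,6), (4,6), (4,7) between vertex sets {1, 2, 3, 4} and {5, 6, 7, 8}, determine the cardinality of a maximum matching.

Step 1: List the neighbors of each left vertex:
  1: 5, 8
  2: 5, 6
  3: (none)
  4: 6, 7

Step 2: Greedily match left vertices, then look for augmenting paths:
  Match 1 -- 5
  Match 2 -- 6
  Match 4 -- 7
  No augmenting path remains.

Step 3: Verify this is maximum:
  Matching has size 3. The vertex set {1, 2, 4} covers every edge and has size 3; any matching has at most one edge per cover vertex, so 3 is maximum (König's theorem).

Maximum matching: {(1,5), (2,6), (4,7)}
Size: 3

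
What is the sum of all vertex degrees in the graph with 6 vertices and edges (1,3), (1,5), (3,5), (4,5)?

Step 1: Count edges incident to each vertex:
  deg(1) = 2 (neighbors: 3, 5)
  deg(2) = 0 (neighbors: none)
  deg(3) = 2 (neighbors: 1, 5)
  deg(4) = 1 (neighbors: 5)
  deg(5) = 3 (neighbors: 1, 3, 4)
  deg(6) = 0 (neighbors: none)

Step 2: Sum all degrees:
  2 + 0 + 2 + 1 + 3 + 0 = 8

Verification: sum of degrees = 2 * |E| = 2 * 4 = 8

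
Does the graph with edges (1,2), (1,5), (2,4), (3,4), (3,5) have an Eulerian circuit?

Step 1: Find the degree of each vertex:
  deg(1) = 2
  deg(2) = 2
  deg(3) = 2
  deg(4) = 2
  deg(5) = 2

Step 2: Count vertices with odd degree:
  All vertices have even degree (0 odd-degree vertices)

Step 3: Apply Euler's theorem:
  - Eulerian circuit exists iff graph is connected and all vertices have even degree
  - Eulerian path exists iff graph is connected and has 0 or 2 odd-degree vertices

Graph is connected with 0 odd-degree vertices.
Both Eulerian circuit and Eulerian path exist.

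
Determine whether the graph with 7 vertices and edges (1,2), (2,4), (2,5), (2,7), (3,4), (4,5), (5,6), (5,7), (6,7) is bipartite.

Step 1: Attempt 2-coloring using BFS:
  Start at vertex 1, assign color 0
  Color vertex 2 with color 1 (neighbor of 1)
  Color vertex 4 with color 0 (neighbor of 2)
  Color vertex 5 with color 0 (neighbor of 2)
  Color vertex 7 with color 0 (neighbor of 2)
  Color vertex 3 with color 1 (neighbor of 4)

Step 2: Conflict found! Vertices 4 and 5 are adjacent but have the same color.
This means the graph contains an odd cycle.

The graph is NOT bipartite.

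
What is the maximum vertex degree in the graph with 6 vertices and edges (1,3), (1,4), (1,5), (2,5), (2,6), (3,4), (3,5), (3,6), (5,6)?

Step 1: Count edges incident to each vertex:
  deg(1) = 3 (neighbors: 3, 4, 5)
  deg(2) = 2 (neighbors: 5, 6)
  deg(3) = 4 (neighbors: 1, 4, 5, 6)
  deg(4) = 2 (neighbors: 1, 3)
  deg(5) = 4 (neighbors: 1, 2, 3, 6)
  deg(6) = 3 (neighbors: 2, 3, 5)

Step 2: Find maximum:
  max(3, 2, 4, 2, 4, 3) = 4 (vertex 3)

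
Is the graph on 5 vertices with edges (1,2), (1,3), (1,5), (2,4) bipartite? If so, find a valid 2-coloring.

Step 1: Attempt 2-coloring using BFS:
  Start at vertex 1, assign color 0
  Color vertex 2 with color 1 (neighbor of 1)
  Color vertex 3 with color 1 (neighbor of 1)
  Color vertex 5 with color 1 (neighbor of 1)
  Color vertex 4 with color 0 (neighbor of 2)

Step 2: 2-coloring succeeded. No conflicts found.
  Set A (color 0): {1, 4}
  Set B (color 1): {2, 3, 5}

The graph is bipartite with partition {1, 4}, {2, 3, 5}.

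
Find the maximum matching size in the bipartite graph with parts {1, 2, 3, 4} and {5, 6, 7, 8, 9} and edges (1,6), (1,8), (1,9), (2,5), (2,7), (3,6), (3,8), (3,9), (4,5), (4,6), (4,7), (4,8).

Step 1: List the neighbors of each left vertex:
  1: 6, 8, 9
  2: 5, 7
  3: 6, 8, 9
  4: 5, 6, 7, 8

Step 2: Greedily match left vertices, then look for augmenting paths:
  Match 1 -- 6
  Match 2 -- 5
  Match 3 -- 8
  Match 4 -- 7
  No augmenting path remains.

Step 3: Verify this is maximum:
  Matching size 4 = min(|L|, |R|) = min(4, 5), which is an upper bound, so this matching is maximum.

Maximum matching: {(1,6), (2,5), (3,8), (4,7)}
Size: 4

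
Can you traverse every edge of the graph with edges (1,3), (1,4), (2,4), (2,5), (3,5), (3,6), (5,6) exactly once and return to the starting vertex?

Step 1: Find the degree of each vertex:
  deg(1) = 2
  deg(2) = 2
  deg(3) = 3
  deg(4) = 2
  deg(5) = 3
  deg(6) = 2

Step 2: Count vertices with odd degree:
  Odd-degree vertices: 3, 5 (2 total)

Step 3: Apply Euler's theorem:
  - Eulerian circuit exists iff graph is connected and all vertices have even degree
  - Eulerian path exists iff graph is connected and has 0 or 2 odd-degree vertices

Graph is connected with exactly 2 odd-degree vertices (3, 5).
Eulerian path exists (starting and ending at the odd-degree vertices), but no Eulerian circuit.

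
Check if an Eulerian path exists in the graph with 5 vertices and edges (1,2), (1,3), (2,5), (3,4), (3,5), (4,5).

Step 1: Find the degree of each vertex:
  deg(1) = 2
  deg(2) = 2
  deg(3) = 3
  deg(4) = 2
  deg(5) = 3

Step 2: Count vertices with odd degree:
  Odd-degree vertices: 3, 5 (2 total)

Step 3: Apply Euler's theorem:
  - Eulerian circuit exists iff graph is connected and all vertices have even degree
  - Eulerian path exists iff graph is connected and has 0 or 2 odd-degree vertices

Graph is connected with exactly 2 odd-degree vertices (3, 5).
Eulerian path exists (starting and ending at the odd-degree vertices), but no Eulerian circuit.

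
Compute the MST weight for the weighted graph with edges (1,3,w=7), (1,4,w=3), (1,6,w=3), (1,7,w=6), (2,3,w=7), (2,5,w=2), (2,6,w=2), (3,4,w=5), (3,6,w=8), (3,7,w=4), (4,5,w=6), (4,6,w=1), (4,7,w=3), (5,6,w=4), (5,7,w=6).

Apply Kruskal's algorithm (sort edges by weight, add if no cycle):

Sorted edges by weight:
  (4,6) w=1
  (2,6) w=2
  (2,5) w=2
  (1,6) w=3
  (1,4) w=3
  (4,7) w=3
  (3,7) w=4
  (5,6) w=4
  (3,4) w=5
  (1,7) w=6
  (4,5) w=6
  (5,7) w=6
  (1,3) w=7
  (2,3) w=7
  (3,6) w=8

Add edge (4,6) w=1 -- no cycle. Running total: 1
Add edge (2,6) w=2 -- no cycle. Running total: 3
Add edge (2,5) w=2 -- no cycle. Running total: 5
Add edge (1,6) w=3 -- no cycle. Running total: 8
Skip edge (1,4) w=3 -- would create cycle
Add edge (4,7) w=3 -- no cycle. Running total: 11
Add edge (3,7) w=4 -- no cycle. Running total: 15

MST edges: (4,6,w=1), (2,6,w=2), (2,5,w=2), (1,6,w=3), (4,7,w=3), (3,7,w=4)
Total MST weight: 1 + 2 + 2 + 3 + 3 + 4 = 15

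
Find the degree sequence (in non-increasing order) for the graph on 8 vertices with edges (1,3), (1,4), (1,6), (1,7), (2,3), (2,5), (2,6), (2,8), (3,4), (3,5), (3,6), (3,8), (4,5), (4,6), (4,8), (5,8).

Step 1: Count edges incident to each vertex:
  deg(1) = 4 (neighbors: 3, 4, 6, 7)
  deg(2) = 4 (neighbors: 3, 5, 6, 8)
  deg(3) = 6 (neighbors: 1, 2, 4, 5, 6, 8)
  deg(4) = 5 (neighbors: 1, 3, 5, 6, 8)
  deg(5) = 4 (neighbors: 2, 3, 4, 8)
  deg(6) = 4 (neighbors: 1, 2, 3, 4)
  deg(7) = 1 (neighbors: 1)
  deg(8) = 4 (neighbors: 2, 3, 4, 5)

Step 2: Sort degrees in non-increasing order:
  Degrees: [4, 4, 6, 5, 4, 4, 1, 4] -> sorted: [6, 5, 4, 4, 4, 4, 4, 1]

Degree sequence: [6, 5, 4, 4, 4, 4, 4, 1]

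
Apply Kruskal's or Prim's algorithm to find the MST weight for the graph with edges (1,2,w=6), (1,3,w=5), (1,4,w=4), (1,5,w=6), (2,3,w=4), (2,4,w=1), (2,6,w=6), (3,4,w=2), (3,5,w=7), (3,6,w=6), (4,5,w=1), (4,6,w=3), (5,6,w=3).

Apply Kruskal's algorithm (sort edges by weight, add if no cycle):

Sorted edges by weight:
  (2,4) w=1
  (4,5) w=1
  (3,4) w=2
  (4,6) w=3
  (5,6) w=3
  (1,4) w=4
  (2,3) w=4
  (1,3) w=5
  (1,2) w=6
  (1,5) w=6
  (2,6) w=6
  (3,6) w=6
  (3,5) w=7

Add edge (2,4) w=1 -- no cycle. Running total: 1
Add edge (4,5) w=1 -- no cycle. Running total: 2
Add edge (3,4) w=2 -- no cycle. Running total: 4
Add edge (4,6) w=3 -- no cycle. Running total: 7
Skip edge (5,6) w=3 -- would create cycle
Add edge (1,4) w=4 -- no cycle. Running total: 11

MST edges: (2,4,w=1), (4,5,w=1), (3,4,w=2), (4,6,w=3), (1,4,w=4)
Total MST weight: 1 + 1 + 2 + 3 + 4 = 11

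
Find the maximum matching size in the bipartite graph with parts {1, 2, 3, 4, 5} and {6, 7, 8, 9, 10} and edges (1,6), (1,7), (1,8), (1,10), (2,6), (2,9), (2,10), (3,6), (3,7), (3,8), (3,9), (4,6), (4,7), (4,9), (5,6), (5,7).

Step 1: List the neighbors of each left vertex:
  1: 6, 7, 8, 10
  2: 6, 9, 10
  3: 6, 7, 8, 9
  4: 6, 7, 9
  5: 6, 7

Step 2: Greedily match left vertices, then look for augmenting paths:
  Match 1 -- 8
  Match 2 -- 10
  Match 3 -- 7
  Match 4 -- 9
  Match 5 -- 6
  No augmenting path remains.

Step 3: Verify this is maximum:
  Matching size 5 = min(|L|, |R|) = min(5, 5), which is an upper bound, so this matching is maximum.

Maximum matching: {(1,8), (2,10), (3,7), (4,9), (5,6)}
Size: 5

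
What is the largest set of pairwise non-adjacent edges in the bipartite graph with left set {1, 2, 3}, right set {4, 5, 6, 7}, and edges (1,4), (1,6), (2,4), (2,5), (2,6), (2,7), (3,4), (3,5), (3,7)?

Step 1: List the neighbors of each left vertex:
  1: 4, 6
  2: 4, 5, 6, 7
  3: 4, 5, 7

Step 2: Greedily match left vertices, then look for augmenting paths:
  Match 1 -- 4
  Match 2 -- 5
  Match 3 -- 7
  No augmenting path remains.

Step 3: Verify this is maximum:
  Matching size 3 = min(|L|, |R|) = min(3, 4), which is an upper bound, so this matching is maximum.

Maximum matching: {(1,4), (2,5), (3,7)}
Size: 3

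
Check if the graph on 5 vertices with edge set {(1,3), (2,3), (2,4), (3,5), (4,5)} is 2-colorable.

Step 1: Attempt 2-coloring using BFS:
  Start at vertex 1, assign color 0
  Color vertex 3 with color 1 (neighbor of 1)
  Color vertex 2 with color 0 (neighbor of 3)
  Color vertex 5 with color 0 (neighbor of 3)
  Color vertex 4 with color 1 (neighbor of 2)

Step 2: 2-coloring succeeded. No conflicts found.
  Set A (color 0): {1, 2, 5}
  Set B (color 1): {3, 4}

The graph is bipartite with partition {1, 2, 5}, {3, 4}.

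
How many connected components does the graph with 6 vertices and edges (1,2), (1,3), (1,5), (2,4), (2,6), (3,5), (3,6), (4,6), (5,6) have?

Step 1: Build adjacency list from edges:
  1: 2, 3, 5
  2: 1, 4, 6
  3: 1, 5, 6
  4: 2, 6
  5: 1, 3, 6
  6: 2, 3, 4, 5

Step 2: Run BFS/DFS from vertex 1:
  Visited: {1, 2, 3, 5, 4, 6}
  Reached 6 of 6 vertices

Step 3: All 6 vertices reached from vertex 1, so the graph is connected.
Number of connected components: 1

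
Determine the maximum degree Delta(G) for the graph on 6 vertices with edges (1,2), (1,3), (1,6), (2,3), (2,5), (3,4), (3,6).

Step 1: Count edges incident to each vertex:
  deg(1) = 3 (neighbors: 2, 3, 6)
  deg(2) = 3 (neighbors: 1, 3, 5)
  deg(3) = 4 (neighbors: 1, 2, 4, 6)
  deg(4) = 1 (neighbors: 3)
  deg(5) = 1 (neighbors: 2)
  deg(6) = 2 (neighbors: 1, 3)

Step 2: Find maximum:
  max(3, 3, 4, 1, 1, 2) = 4 (vertex 3)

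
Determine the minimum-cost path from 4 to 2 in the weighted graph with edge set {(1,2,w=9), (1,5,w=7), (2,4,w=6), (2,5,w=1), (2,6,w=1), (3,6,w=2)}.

Step 1: Build adjacency list with weights:
  1: 2(w=9), 5(w=7)
  2: 1(w=9), 4(w=6), 5(w=1), 6(w=1)
  3: 6(w=2)
  4: 2(w=6)
  5: 1(w=7), 2(w=1)
  6: 2(w=1), 3(w=2)

Step 2: Apply Dijkstra's algorithm from vertex 4:
  Visit vertex 4 (distance=0)
    Update dist[2] = 6
  Visit vertex 2 (distance=6)
    Update dist[1] = 15
    Update dist[5] = 7
    Update dist[6] = 7

Step 3: Shortest path: 4 -> 2
Total weight: 6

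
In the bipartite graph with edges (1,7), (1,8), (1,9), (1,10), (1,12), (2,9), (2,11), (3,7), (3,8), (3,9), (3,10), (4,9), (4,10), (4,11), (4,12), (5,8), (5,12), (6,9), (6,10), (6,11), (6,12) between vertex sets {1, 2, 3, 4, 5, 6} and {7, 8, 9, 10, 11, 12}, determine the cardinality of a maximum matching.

Step 1: List the neighbors of each left vertex:
  1: 7, 8, 9, 10, 12
  2: 9, 11
  3: 7, 8, 9, 10
  4: 9, 10, 11, 12
  5: 8, 12
  6: 9, 10, 11, 12

Step 2: Greedily match left vertices, then look for augmenting paths:
  Match 1 -- 7
  Match 2 -- 9
  Match 3 -- 8
  Match 4 -- 10
  Match 5 -- 12
  Match 6 -- 11
  No augmenting path remains.

Step 3: Verify this is maximum:
  Matching size 6 = min(|L|, |R|) = min(6, 6), which is an upper bound, so this matching is maximum.

Maximum matching: {(1,7), (2,9), (3,8), (4,10), (5,12), (6,11)}
Size: 6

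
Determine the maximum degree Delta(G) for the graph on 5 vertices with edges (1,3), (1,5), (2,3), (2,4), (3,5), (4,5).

Step 1: Count edges incident to each vertex:
  deg(1) = 2 (neighbors: 3, 5)
  deg(2) = 2 (neighbors: 3, 4)
  deg(3) = 3 (neighbors: 1, 2, 5)
  deg(4) = 2 (neighbors: 2, 5)
  deg(5) = 3 (neighbors: 1, 3, 4)

Step 2: Find maximum:
  max(2, 2, 3, 2, 3) = 3 (vertex 3)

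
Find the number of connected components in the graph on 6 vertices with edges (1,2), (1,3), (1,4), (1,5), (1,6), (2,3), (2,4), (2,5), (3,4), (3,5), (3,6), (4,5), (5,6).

Step 1: Build adjacency list from edges:
  1: 2, 3, 4, 5, 6
  2: 1, 3, 4, 5
  3: 1, 2, 4, 5, 6
  4: 1, 2, 3, 5
  5: 1, 2, 3, 4, 6
  6: 1, 3, 5

Step 2: Run BFS/DFS from vertex 1:
  Visited: {1, 2, 3, 4, 5, 6}
  Reached 6 of 6 vertices

Step 3: All 6 vertices reached from vertex 1, so the graph is connected.
Number of connected components: 1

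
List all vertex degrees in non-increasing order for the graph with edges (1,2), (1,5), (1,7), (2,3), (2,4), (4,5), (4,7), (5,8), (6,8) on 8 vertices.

Step 1: Count edges incident to each vertex:
  deg(1) = 3 (neighbors: 2, 5, 7)
  deg(2) = 3 (neighbors: 1, 3, 4)
  deg(3) = 1 (neighbors: 2)
  deg(4) = 3 (neighbors: 2, 5, 7)
  deg(5) = 3 (neighbors: 1, 4, 8)
  deg(6) = 1 (neighbors: 8)
  deg(7) = 2 (neighbors: 1, 4)
  deg(8) = 2 (neighbors: 5, 6)

Step 2: Sort degrees in non-increasing order:
  Degrees: [3, 3, 1, 3, 3, 1, 2, 2] -> sorted: [3, 3, 3, 3, 2, 2, 1, 1]

Degree sequence: [3, 3, 3, 3, 2, 2, 1, 1]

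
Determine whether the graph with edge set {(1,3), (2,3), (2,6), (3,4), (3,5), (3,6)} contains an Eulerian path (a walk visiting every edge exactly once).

Step 1: Find the degree of each vertex:
  deg(1) = 1
  deg(2) = 2
  deg(3) = 5
  deg(4) = 1
  deg(5) = 1
  deg(6) = 2

Step 2: Count vertices with odd degree:
  Odd-degree vertices: 1, 3, 4, 5 (4 total)

Step 3: Apply Euler's theorem:
  - Eulerian circuit exists iff graph is connected and all vertices have even degree
  - Eulerian path exists iff graph is connected and has 0 or 2 odd-degree vertices

Graph has 4 odd-degree vertices (need 0 or 2).
Neither Eulerian path nor Eulerian circuit exists.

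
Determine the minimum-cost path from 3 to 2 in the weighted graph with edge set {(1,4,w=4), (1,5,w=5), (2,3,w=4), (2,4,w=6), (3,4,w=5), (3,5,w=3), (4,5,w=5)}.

Step 1: Build adjacency list with weights:
  1: 4(w=4), 5(w=5)
  2: 3(w=4), 4(w=6)
  3: 2(w=4), 4(w=5), 5(w=3)
  4: 1(w=4), 2(w=6), 3(w=5), 5(w=5)
  5: 1(w=5), 3(w=3), 4(w=5)

Step 2: Apply Dijkstra's algorithm from vertex 3:
  Visit vertex 3 (distance=0)
    Update dist[2] = 4
    Update dist[4] = 5
    Update dist[5] = 3
  Visit vertex 5 (distance=3)
    Update dist[1] = 8
  Visit vertex 2 (distance=4)

Step 3: Shortest path: 3 -> 2
Total weight: 4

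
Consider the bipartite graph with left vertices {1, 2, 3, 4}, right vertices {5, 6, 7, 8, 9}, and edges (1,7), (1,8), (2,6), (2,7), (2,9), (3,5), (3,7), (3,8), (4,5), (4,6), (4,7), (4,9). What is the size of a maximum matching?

Step 1: List the neighbors of each left vertex:
  1: 7, 8
  2: 6, 7, 9
  3: 5, 7, 8
  4: 5, 6, 7, 9

Step 2: Greedily match left vertices, then look for augmenting paths:
  Match 1 -- 7
  Match 2 -- 6
  Match 3 -- 5
  Match 4 -- 9
  No augmenting path remains.

Step 3: Verify this is maximum:
  Matching size 4 = min(|L|, |R|) = min(4, 5), which is an upper bound, so this matching is maximum.

Maximum matching: {(1,7), (2,6), (3,5), (4,9)}
Size: 4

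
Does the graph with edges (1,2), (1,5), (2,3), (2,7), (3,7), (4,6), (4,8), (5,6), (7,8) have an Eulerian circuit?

Step 1: Find the degree of each vertex:
  deg(1) = 2
  deg(2) = 3
  deg(3) = 2
  deg(4) = 2
  deg(5) = 2
  deg(6) = 2
  deg(7) = 3
  deg(8) = 2

Step 2: Count vertices with odd degree:
  Odd-degree vertices: 2, 7 (2 total)

Step 3: Apply Euler's theorem:
  - Eulerian circuit exists iff graph is connected and all vertices have even degree
  - Eulerian path exists iff graph is connected and has 0 or 2 odd-degree vertices

Graph is connected with exactly 2 odd-degree vertices (2, 7).
Eulerian path exists (starting and ending at the odd-degree vertices), but no Eulerian circuit.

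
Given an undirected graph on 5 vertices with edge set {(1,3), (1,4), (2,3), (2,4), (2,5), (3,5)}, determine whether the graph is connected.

Step 1: Build adjacency list from edges:
  1: 3, 4
  2: 3, 4, 5
  3: 1, 2, 5
  4: 1, 2
  5: 2, 3

Step 2: Run BFS/DFS from vertex 1:
  Visited: {1, 3, 4, 2, 5}
  Reached 5 of 5 vertices

Step 3: All 5 vertices reached from vertex 1, so the graph is connected.
Answer: Yes, the graph is connected.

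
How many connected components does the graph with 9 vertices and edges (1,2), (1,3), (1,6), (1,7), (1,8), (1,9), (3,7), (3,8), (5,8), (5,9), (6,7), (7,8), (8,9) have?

Step 1: Build adjacency list from edges:
  1: 2, 3, 6, 7, 8, 9
  2: 1
  3: 1, 7, 8
  4: (none)
  5: 8, 9
  6: 1, 7
  7: 1, 3, 6, 8
  8: 1, 3, 5, 7, 9
  9: 1, 5, 8

Step 2: Run BFS/DFS from vertex 1:
  Visited: {1, 2, 3, 6, 7, 8, 9, 5}
  Reached 8 of 9 vertices

Step 3: Only 8 of 9 vertices reached. Graph is disconnected.
Connected components: {1, 2, 3, 5, 6, 7, 8, 9}, {4}
Number of connected components: 2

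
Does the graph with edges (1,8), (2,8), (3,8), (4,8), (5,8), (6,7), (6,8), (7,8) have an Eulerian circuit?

Step 1: Find the degree of each vertex:
  deg(1) = 1
  deg(2) = 1
  deg(3) = 1
  deg(4) = 1
  deg(5) = 1
  deg(6) = 2
  deg(7) = 2
  deg(8) = 7

Step 2: Count vertices with odd degree:
  Odd-degree vertices: 1, 2, 3, 4, 5, 8 (6 total)

Step 3: Apply Euler's theorem:
  - Eulerian circuit exists iff graph is connected and all vertices have even degree
  - Eulerian path exists iff graph is connected and has 0 or 2 odd-degree vertices

Graph has 6 odd-degree vertices (need 0 or 2).
Neither Eulerian path nor Eulerian circuit exists.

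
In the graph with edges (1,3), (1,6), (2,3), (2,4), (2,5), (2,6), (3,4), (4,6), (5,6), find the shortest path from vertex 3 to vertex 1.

Step 1: Build adjacency list:
  1: 3, 6
  2: 3, 4, 5, 6
  3: 1, 2, 4
  4: 2, 3, 6
  5: 2, 6
  6: 1, 2, 4, 5

Step 2: BFS from vertex 3 to find shortest path to 1:
  vertex 1 reached at distance 1

Step 3: Shortest path: 3 -> 1
Path length: 1 edge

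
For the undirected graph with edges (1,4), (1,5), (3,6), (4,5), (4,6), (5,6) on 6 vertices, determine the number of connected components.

Step 1: Build adjacency list from edges:
  1: 4, 5
  2: (none)
  3: 6
  4: 1, 5, 6
  5: 1, 4, 6
  6: 3, 4, 5

Step 2: Run BFS/DFS from vertex 1:
  Visited: {1, 4, 5, 6, 3}
  Reached 5 of 6 vertices

Step 3: Only 5 of 6 vertices reached. Graph is disconnected.
Connected components: {1, 3, 4, 5, 6}, {2}
Number of connected components: 2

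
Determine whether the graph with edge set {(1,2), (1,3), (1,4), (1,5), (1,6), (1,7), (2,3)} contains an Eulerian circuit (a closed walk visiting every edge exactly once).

Step 1: Find the degree of each vertex:
  deg(1) = 6
  deg(2) = 2
  deg(3) = 2
  deg(4) = 1
  deg(5) = 1
  deg(6) = 1
  deg(7) = 1

Step 2: Count vertices with odd degree:
  Odd-degree vertices: 4, 5, 6, 7 (4 total)

Step 3: Apply Euler's theorem:
  - Eulerian circuit exists iff graph is connected and all vertices have even degree
  - Eulerian path exists iff graph is connected and has 0 or 2 odd-degree vertices

Graph has 4 odd-degree vertices (need 0 or 2).
Neither Eulerian path nor Eulerian circuit exists.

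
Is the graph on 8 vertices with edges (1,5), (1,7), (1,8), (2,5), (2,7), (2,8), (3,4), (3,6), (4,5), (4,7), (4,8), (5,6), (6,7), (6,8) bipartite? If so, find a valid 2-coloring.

Step 1: Attempt 2-coloring using BFS:
  Start at vertex 1, assign color 0
  Color vertex 5 with color 1 (neighbor of 1)
  Color vertex 7 with color 1 (neighbor of 1)
  Color vertex 8 with color 1 (neighbor of 1)
  Color vertex 2 with color 0 (neighbor of 5)
  Color vertex 4 with color 0 (neighbor of 5)
  Color vertex 6 with color 0 (neighbor of 5)
  Color vertex 3 with color 1 (neighbor of 4)

Step 2: 2-coloring succeeded. No conflicts found.
  Set A (color 0): {1, 2, 4, 6}
  Set B (color 1): {3, 5, 7, 8}

The graph is bipartite with partition {1, 2, 4, 6}, {3, 5, 7, 8}.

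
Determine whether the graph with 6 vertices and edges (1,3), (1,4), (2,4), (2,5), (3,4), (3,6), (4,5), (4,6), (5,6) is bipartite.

Step 1: Attempt 2-coloring using BFS:
  Start at vertex 1, assign color 0
  Color vertex 3 with color 1 (neighbor of 1)
  Color vertex 4 with color 1 (neighbor of 1)

Step 2: Conflict found! Vertices 3 and 4 are adjacent but have the same color.
This means the graph contains an odd cycle.

The graph is NOT bipartite.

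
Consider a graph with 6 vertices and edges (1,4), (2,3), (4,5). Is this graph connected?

Step 1: Build adjacency list from edges:
  1: 4
  2: 3
  3: 2
  4: 1, 5
  5: 4
  6: (none)

Step 2: Run BFS/DFS from vertex 1:
  Visited: {1, 4, 5}
  Reached 3 of 6 vertices

Step 3: Only 3 of 6 vertices reached. Graph is disconnected.
Connected components: {1, 4, 5}, {2, 3}, {6}
Answer: No, the graph is not connected (3 components).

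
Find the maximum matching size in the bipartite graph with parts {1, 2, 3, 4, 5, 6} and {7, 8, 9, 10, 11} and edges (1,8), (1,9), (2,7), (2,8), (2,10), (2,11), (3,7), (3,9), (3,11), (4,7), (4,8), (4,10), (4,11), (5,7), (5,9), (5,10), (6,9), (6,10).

Step 1: List the neighbors of each left vertex:
  1: 8, 9
  2: 7, 8, 10, 11
  3: 7, 9, 11
  4: 7, 8, 10, 11
  5: 7, 9, 10
  6: 9, 10

Step 2: Greedily match left vertices, then look for augmenting paths:
  Match 1 -- 8
  Match 2 -- 11
  Match 3 -- 9
  Match 4 -- 10
  Match 5 -- 7
  No augmenting path remains.

Step 3: Verify this is maximum:
  Matching size 5 = min(|L|, |R|) = min(6, 5), which is an upper bound, so this matching is maximum.

Maximum matching: {(1,8), (2,11), (3,9), (4,10), (5,7)}
Size: 5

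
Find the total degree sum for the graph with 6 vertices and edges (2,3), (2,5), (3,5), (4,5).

Step 1: Count edges incident to each vertex:
  deg(1) = 0 (neighbors: none)
  deg(2) = 2 (neighbors: 3, 5)
  deg(3) = 2 (neighbors: 2, 5)
  deg(4) = 1 (neighbors: 5)
  deg(5) = 3 (neighbors: 2, 3, 4)
  deg(6) = 0 (neighbors: none)

Step 2: Sum all degrees:
  0 + 2 + 2 + 1 + 3 + 0 = 8

Verification: sum of degrees = 2 * |E| = 2 * 4 = 8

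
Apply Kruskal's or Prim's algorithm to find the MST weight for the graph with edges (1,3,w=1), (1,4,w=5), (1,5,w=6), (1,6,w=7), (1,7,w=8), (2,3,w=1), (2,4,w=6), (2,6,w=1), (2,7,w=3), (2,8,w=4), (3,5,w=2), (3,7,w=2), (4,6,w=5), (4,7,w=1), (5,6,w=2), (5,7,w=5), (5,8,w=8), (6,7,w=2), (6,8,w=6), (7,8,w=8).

Apply Kruskal's algorithm (sort edges by weight, add if no cycle):

Sorted edges by weight:
  (1,3) w=1
  (2,6) w=1
  (2,3) w=1
  (4,7) w=1
  (3,5) w=2
  (3,7) w=2
  (5,6) w=2
  (6,7) w=2
  (2,7) w=3
  (2,8) w=4
  (1,4) w=5
  (4,6) w=5
  (5,7) w=5
  (1,5) w=6
  (2,4) w=6
  (6,8) w=6
  (1,6) w=7
  (1,7) w=8
  (5,8) w=8
  (7,8) w=8

Add edge (1,3) w=1 -- no cycle. Running total: 1
Add edge (2,6) w=1 -- no cycle. Running total: 2
Add edge (2,3) w=1 -- no cycle. Running total: 3
Add edge (4,7) w=1 -- no cycle. Running total: 4
Add edge (3,5) w=2 -- no cycle. Running total: 6
Add edge (3,7) w=2 -- no cycle. Running total: 8
Skip edge (5,6) w=2 -- would create cycle
Skip edge (6,7) w=2 -- would create cycle
Skip edge (2,7) w=3 -- would create cycle
Add edge (2,8) w=4 -- no cycle. Running total: 12

MST edges: (1,3,w=1), (2,6,w=1), (2,3,w=1), (4,7,w=1), (3,5,w=2), (3,7,w=2), (2,8,w=4)
Total MST weight: 1 + 1 + 1 + 1 + 2 + 2 + 4 = 12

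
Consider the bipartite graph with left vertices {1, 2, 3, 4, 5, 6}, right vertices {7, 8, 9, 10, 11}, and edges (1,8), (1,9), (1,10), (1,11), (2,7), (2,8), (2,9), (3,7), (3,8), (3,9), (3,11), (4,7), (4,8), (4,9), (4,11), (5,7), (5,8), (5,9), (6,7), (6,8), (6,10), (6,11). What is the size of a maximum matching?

Step 1: List the neighbors of each left vertex:
  1: 8, 9, 10, 11
  2: 7, 8, 9
  3: 7, 8, 9, 11
  4: 7, 8, 9, 11
  5: 7, 8, 9
  6: 7, 8, 10, 11

Step 2: Greedily match left vertices, then look for augmenting paths:
  Match 1 -- 8
  Match 2 -- 7
  Match 3 -- 9
  Match 4 -- 11
  Match 6 -- 10
  No augmenting path remains.

Step 3: Verify this is maximum:
  Matching size 5 = min(|L|, |R|) = min(6, 5), which is an upper bound, so this matching is maximum.

Maximum matching: {(1,8), (2,7), (3,9), (4,11), (6,10)}
Size: 5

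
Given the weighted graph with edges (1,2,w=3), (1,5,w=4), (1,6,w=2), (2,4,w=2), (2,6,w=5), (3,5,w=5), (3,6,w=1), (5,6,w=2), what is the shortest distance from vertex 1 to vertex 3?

Step 1: Build adjacency list with weights:
  1: 2(w=3), 5(w=4), 6(w=2)
  2: 1(w=3), 4(w=2), 6(w=5)
  3: 5(w=5), 6(w=1)
  4: 2(w=2)
  5: 1(w=4), 3(w=5), 6(w=2)
  6: 1(w=2), 2(w=5), 3(w=1), 5(w=2)

Step 2: Apply Dijkstra's algorithm from vertex 1:
  Visit vertex 1 (distance=0)
    Update dist[2] = 3
    Update dist[5] = 4
    Update dist[6] = 2
  Visit vertex 6 (distance=2)
    Update dist[3] = 3
  Visit vertex 2 (distance=3)
    Update dist[4] = 5
  Visit vertex 3 (distance=3)

Step 3: Shortest path: 1 -> 6 -> 3
Total weight: 2 + 1 = 3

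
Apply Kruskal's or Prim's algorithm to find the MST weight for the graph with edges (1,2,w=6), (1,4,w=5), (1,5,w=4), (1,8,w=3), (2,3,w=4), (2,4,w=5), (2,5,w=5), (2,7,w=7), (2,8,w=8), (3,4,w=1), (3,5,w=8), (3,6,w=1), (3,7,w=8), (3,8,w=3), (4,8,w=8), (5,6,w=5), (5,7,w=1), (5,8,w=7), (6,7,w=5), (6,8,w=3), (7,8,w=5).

Apply Kruskal's algorithm (sort edges by weight, add if no cycle):

Sorted edges by weight:
  (3,4) w=1
  (3,6) w=1
  (5,7) w=1
  (1,8) w=3
  (3,8) w=3
  (6,8) w=3
  (1,5) w=4
  (2,3) w=4
  (1,4) w=5
  (2,4) w=5
  (2,5) w=5
  (5,6) w=5
  (6,7) w=5
  (7,8) w=5
  (1,2) w=6
  (2,7) w=7
  (5,8) w=7
  (2,8) w=8
  (3,5) w=8
  (3,7) w=8
  (4,8) w=8

Add edge (3,4) w=1 -- no cycle. Running total: 1
Add edge (3,6) w=1 -- no cycle. Running total: 2
Add edge (5,7) w=1 -- no cycle. Running total: 3
Add edge (1,8) w=3 -- no cycle. Running total: 6
Add edge (3,8) w=3 -- no cycle. Running total: 9
Skip edge (6,8) w=3 -- would create cycle
Add edge (1,5) w=4 -- no cycle. Running total: 13
Add edge (2,3) w=4 -- no cycle. Running total: 17

MST edges: (3,4,w=1), (3,6,w=1), (5,7,w=1), (1,8,w=3), (3,8,w=3), (1,5,w=4), (2,3,w=4)
Total MST weight: 1 + 1 + 1 + 3 + 3 + 4 + 4 = 17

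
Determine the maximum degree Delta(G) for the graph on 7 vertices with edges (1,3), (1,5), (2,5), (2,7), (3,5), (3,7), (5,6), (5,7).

Step 1: Count edges incident to each vertex:
  deg(1) = 2 (neighbors: 3, 5)
  deg(2) = 2 (neighbors: 5, 7)
  deg(3) = 3 (neighbors: 1, 5, 7)
  deg(4) = 0 (neighbors: none)
  deg(5) = 5 (neighbors: 1, 2, 3, 6, 7)
  deg(6) = 1 (neighbors: 5)
  deg(7) = 3 (neighbors: 2, 3, 5)

Step 2: Find maximum:
  max(2, 2, 3, 0, 5, 1, 3) = 5 (vertex 5)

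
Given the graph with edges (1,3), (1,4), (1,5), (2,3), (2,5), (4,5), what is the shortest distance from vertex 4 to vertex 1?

Step 1: Build adjacency list:
  1: 3, 4, 5
  2: 3, 5
  3: 1, 2
  4: 1, 5
  5: 1, 2, 4

Step 2: BFS from vertex 4 to find shortest path to 1:
  vertex 1 reached at distance 1

Step 3: Shortest path: 4 -> 1
Path length: 1 edge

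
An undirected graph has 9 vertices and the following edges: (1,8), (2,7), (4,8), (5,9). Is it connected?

Step 1: Build adjacency list from edges:
  1: 8
  2: 7
  3: (none)
  4: 8
  5: 9
  6: (none)
  7: 2
  8: 1, 4
  9: 5

Step 2: Run BFS/DFS from vertex 1:
  Visited: {1, 8, 4}
  Reached 3 of 9 vertices

Step 3: Only 3 of 9 vertices reached. Graph is disconnected.
Connected components: {1, 4, 8}, {2, 7}, {3}, {5, 9}, {6}
Answer: No, the graph is not connected (5 components).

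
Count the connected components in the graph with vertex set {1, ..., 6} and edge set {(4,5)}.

Step 1: Build adjacency list from edges:
  1: (none)
  2: (none)
  3: (none)
  4: 5
  5: 4
  6: (none)

Step 2: Run BFS/DFS from vertex 1:
  Visited: {1}
  Reached 1 of 6 vertices

Step 3: Only 1 of 6 vertices reached. Graph is disconnected.
Connected components: {1}, {2}, {3}, {4, 5}, {6}
Number of connected components: 5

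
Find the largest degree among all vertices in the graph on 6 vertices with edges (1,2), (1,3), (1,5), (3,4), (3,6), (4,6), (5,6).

Step 1: Count edges incident to each vertex:
  deg(1) = 3 (neighbors: 2, 3, 5)
  deg(2) = 1 (neighbors: 1)
  deg(3) = 3 (neighbors: 1, 4, 6)
  deg(4) = 2 (neighbors: 3, 6)
  deg(5) = 2 (neighbors: 1, 6)
  deg(6) = 3 (neighbors: 3, 4, 5)

Step 2: Find maximum:
  max(3, 1, 3, 2, 2, 3) = 3 (vertex 1)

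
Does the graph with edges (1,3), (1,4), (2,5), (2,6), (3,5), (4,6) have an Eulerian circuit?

Step 1: Find the degree of each vertex:
  deg(1) = 2
  deg(2) = 2
  deg(3) = 2
  deg(4) = 2
  deg(5) = 2
  deg(6) = 2

Step 2: Count vertices with odd degree:
  All vertices have even degree (0 odd-degree vertices)

Step 3: Apply Euler's theorem:
  - Eulerian circuit exists iff graph is connected and all vertices have even degree
  - Eulerian path exists iff graph is connected and has 0 or 2 odd-degree vertices

Graph is connected with 0 odd-degree vertices.
Both Eulerian circuit and Eulerian path exist.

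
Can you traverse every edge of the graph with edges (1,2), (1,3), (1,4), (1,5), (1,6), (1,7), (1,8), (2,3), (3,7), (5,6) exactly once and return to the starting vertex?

Step 1: Find the degree of each vertex:
  deg(1) = 7
  deg(2) = 2
  deg(3) = 3
  deg(4) = 1
  deg(5) = 2
  deg(6) = 2
  deg(7) = 2
  deg(8) = 1

Step 2: Count vertices with odd degree:
  Odd-degree vertices: 1, 3, 4, 8 (4 total)

Step 3: Apply Euler's theorem:
  - Eulerian circuit exists iff graph is connected and all vertices have even degree
  - Eulerian path exists iff graph is connected and has 0 or 2 odd-degree vertices

Graph has 4 odd-degree vertices (need 0 or 2).
Neither Eulerian path nor Eulerian circuit exists.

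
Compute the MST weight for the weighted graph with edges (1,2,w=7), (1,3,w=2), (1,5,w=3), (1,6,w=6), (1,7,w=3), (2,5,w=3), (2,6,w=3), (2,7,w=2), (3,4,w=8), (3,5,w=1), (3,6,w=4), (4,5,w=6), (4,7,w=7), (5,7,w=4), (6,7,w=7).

Apply Kruskal's algorithm (sort edges by weight, add if no cycle):

Sorted edges by weight:
  (3,5) w=1
  (1,3) w=2
  (2,7) w=2
  (1,7) w=3
  (1,5) w=3
  (2,5) w=3
  (2,6) w=3
  (3,6) w=4
  (5,7) w=4
  (1,6) w=6
  (4,5) w=6
  (1,2) w=7
  (4,7) w=7
  (6,7) w=7
  (3,4) w=8

Add edge (3,5) w=1 -- no cycle. Running total: 1
Add edge (1,3) w=2 -- no cycle. Running total: 3
Add edge (2,7) w=2 -- no cycle. Running total: 5
Add edge (1,7) w=3 -- no cycle. Running total: 8
Skip edge (1,5) w=3 -- would create cycle
Skip edge (2,5) w=3 -- would create cycle
Add edge (2,6) w=3 -- no cycle. Running total: 11
Skip edge (3,6) w=4 -- would create cycle
Skip edge (5,7) w=4 -- would create cycle
Skip edge (1,6) w=6 -- would create cycle
Add edge (4,5) w=6 -- no cycle. Running total: 17

MST edges: (3,5,w=1), (1,3,w=2), (2,7,w=2), (1,7,w=3), (2,6,w=3), (4,5,w=6)
Total MST weight: 1 + 2 + 2 + 3 + 3 + 6 = 17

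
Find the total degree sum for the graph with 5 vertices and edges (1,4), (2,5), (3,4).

Step 1: Count edges incident to each vertex:
  deg(1) = 1 (neighbors: 4)
  deg(2) = 1 (neighbors: 5)
  deg(3) = 1 (neighbors: 4)
  deg(4) = 2 (neighbors: 1, 3)
  deg(5) = 1 (neighbors: 2)

Step 2: Sum all degrees:
  1 + 1 + 1 + 2 + 1 = 6

Verification: sum of degrees = 2 * |E| = 2 * 3 = 6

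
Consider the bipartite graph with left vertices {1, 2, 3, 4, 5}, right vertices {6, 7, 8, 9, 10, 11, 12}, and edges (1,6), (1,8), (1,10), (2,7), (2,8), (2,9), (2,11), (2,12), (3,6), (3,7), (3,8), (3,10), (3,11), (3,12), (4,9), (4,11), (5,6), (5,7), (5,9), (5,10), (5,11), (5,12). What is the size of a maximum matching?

Step 1: List the neighbors of each left vertex:
  1: 6, 8, 10
  2: 7, 8, 9, 11, 12
  3: 6, 7, 8, 10, 11, 12
  4: 9, 11
  5: 6, 7, 9, 10, 11, 12

Step 2: Greedily match left vertices, then look for augmenting paths:
  Match 1 -- 6
  Match 2 -- 7
  Match 3 -- 8
  Match 4 -- 9
  Match 5 -- 10
  No augmenting path remains.

Step 3: Verify this is maximum:
  Matching size 5 = min(|L|, |R|) = min(5, 7), which is an upper bound, so this matching is maximum.

Maximum matching: {(1,6), (2,7), (3,8), (4,9), (5,10)}
Size: 5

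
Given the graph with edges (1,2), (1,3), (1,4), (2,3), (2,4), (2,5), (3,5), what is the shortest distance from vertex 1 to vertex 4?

Step 1: Build adjacency list:
  1: 2, 3, 4
  2: 1, 3, 4, 5
  3: 1, 2, 5
  4: 1, 2
  5: 2, 3

Step 2: BFS from vertex 1 to find shortest path to 4:
  vertex 2 reached at distance 1
  vertex 3 reached at distance 1
  vertex 4 reached at distance 1

Step 3: Shortest path: 1 -> 4
Path length: 1 edge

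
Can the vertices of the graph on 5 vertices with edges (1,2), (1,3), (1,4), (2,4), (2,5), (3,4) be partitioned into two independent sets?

Step 1: Attempt 2-coloring using BFS:
  Start at vertex 1, assign color 0
  Color vertex 2 with color 1 (neighbor of 1)
  Color vertex 3 with color 1 (neighbor of 1)
  Color vertex 4 with color 1 (neighbor of 1)

Step 2: Conflict found! Vertices 2 and 4 are adjacent but have the same color.
This means the graph contains an odd cycle.

The graph is NOT bipartite.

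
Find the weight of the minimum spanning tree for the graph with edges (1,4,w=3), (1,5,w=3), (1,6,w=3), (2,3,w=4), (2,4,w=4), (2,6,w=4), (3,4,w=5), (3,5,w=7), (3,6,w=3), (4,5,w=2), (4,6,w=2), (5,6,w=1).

Apply Kruskal's algorithm (sort edges by weight, add if no cycle):

Sorted edges by weight:
  (5,6) w=1
  (4,5) w=2
  (4,6) w=2
  (1,5) w=3
  (1,4) w=3
  (1,6) w=3
  (3,6) w=3
  (2,3) w=4
  (2,6) w=4
  (2,4) w=4
  (3,4) w=5
  (3,5) w=7

Add edge (5,6) w=1 -- no cycle. Running total: 1
Add edge (4,5) w=2 -- no cycle. Running total: 3
Skip edge (4,6) w=2 -- would create cycle
Add edge (1,5) w=3 -- no cycle. Running total: 6
Skip edge (1,4) w=3 -- would create cycle
Skip edge (1,6) w=3 -- would create cycle
Add edge (3,6) w=3 -- no cycle. Running total: 9
Add edge (2,3) w=4 -- no cycle. Running total: 13

MST edges: (5,6,w=1), (4,5,w=2), (1,5,w=3), (3,6,w=3), (2,3,w=4)
Total MST weight: 1 + 2 + 3 + 3 + 4 = 13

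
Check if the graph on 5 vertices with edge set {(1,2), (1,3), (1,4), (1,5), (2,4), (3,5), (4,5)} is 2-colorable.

Step 1: Attempt 2-coloring using BFS:
  Start at vertex 1, assign color 0
  Color vertex 2 with color 1 (neighbor of 1)
  Color vertex 3 with color 1 (neighbor of 1)
  Color vertex 4 with color 1 (neighbor of 1)
  Color vertex 5 with color 1 (neighbor of 1)

Step 2: Conflict found! Vertices 2 and 4 are adjacent but have the same color.
This means the graph contains an odd cycle.

The graph is NOT bipartite.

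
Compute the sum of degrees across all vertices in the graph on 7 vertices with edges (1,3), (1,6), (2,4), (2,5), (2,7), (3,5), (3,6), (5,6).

Step 1: Count edges incident to each vertex:
  deg(1) = 2 (neighbors: 3, 6)
  deg(2) = 3 (neighbors: 4, 5, 7)
  deg(3) = 3 (neighbors: 1, 5, 6)
  deg(4) = 1 (neighbors: 2)
  deg(5) = 3 (neighbors: 2, 3, 6)
  deg(6) = 3 (neighbors: 1, 3, 5)
  deg(7) = 1 (neighbors: 2)

Step 2: Sum all degrees:
  2 + 3 + 3 + 1 + 3 + 3 + 1 = 16

Verification: sum of degrees = 2 * |E| = 2 * 8 = 16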